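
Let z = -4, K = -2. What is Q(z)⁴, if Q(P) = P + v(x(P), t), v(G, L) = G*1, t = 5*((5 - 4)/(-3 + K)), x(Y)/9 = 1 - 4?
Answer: 923521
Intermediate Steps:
x(Y) = -27 (x(Y) = 9*(1 - 4) = 9*(-3) = -27)
t = -1 (t = 5*((5 - 4)/(-3 - 2)) = 5*(1/(-5)) = 5*(1*(-⅕)) = 5*(-⅕) = -1)
v(G, L) = G
Q(P) = -27 + P (Q(P) = P - 27 = -27 + P)
Q(z)⁴ = (-27 - 4)⁴ = (-31)⁴ = 923521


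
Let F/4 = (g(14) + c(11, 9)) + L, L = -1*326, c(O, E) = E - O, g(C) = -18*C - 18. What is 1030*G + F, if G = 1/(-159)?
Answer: -381358/159 ≈ -2398.5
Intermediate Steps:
g(C) = -18 - 18*C
G = -1/159 ≈ -0.0062893
L = -326
F = -2392 (F = 4*(((-18 - 18*14) + (9 - 1*11)) - 326) = 4*(((-18 - 252) + (9 - 11)) - 326) = 4*((-270 - 2) - 326) = 4*(-272 - 326) = 4*(-598) = -2392)
1030*G + F = 1030*(-1/159) - 2392 = -1030/159 - 2392 = -381358/159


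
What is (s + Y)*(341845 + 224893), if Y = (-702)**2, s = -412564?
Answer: 45475057120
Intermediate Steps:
Y = 492804
(s + Y)*(341845 + 224893) = (-412564 + 492804)*(341845 + 224893) = 80240*566738 = 45475057120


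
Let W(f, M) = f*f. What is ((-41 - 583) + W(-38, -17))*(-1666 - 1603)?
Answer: -2680580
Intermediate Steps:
W(f, M) = f²
((-41 - 583) + W(-38, -17))*(-1666 - 1603) = ((-41 - 583) + (-38)²)*(-1666 - 1603) = (-624 + 1444)*(-3269) = 820*(-3269) = -2680580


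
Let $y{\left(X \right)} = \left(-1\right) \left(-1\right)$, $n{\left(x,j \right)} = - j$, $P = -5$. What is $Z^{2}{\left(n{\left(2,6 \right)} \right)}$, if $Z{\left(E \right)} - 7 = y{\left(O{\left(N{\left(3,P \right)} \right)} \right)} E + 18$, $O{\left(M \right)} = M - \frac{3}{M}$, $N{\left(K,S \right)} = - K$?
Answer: $361$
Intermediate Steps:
$O{\left(M \right)} = M - \frac{3}{M}$
$y{\left(X \right)} = 1$
$Z{\left(E \right)} = 25 + E$ ($Z{\left(E \right)} = 7 + \left(1 E + 18\right) = 7 + \left(E + 18\right) = 7 + \left(18 + E\right) = 25 + E$)
$Z^{2}{\left(n{\left(2,6 \right)} \right)} = \left(25 - 6\right)^{2} = 19^{2} = 361$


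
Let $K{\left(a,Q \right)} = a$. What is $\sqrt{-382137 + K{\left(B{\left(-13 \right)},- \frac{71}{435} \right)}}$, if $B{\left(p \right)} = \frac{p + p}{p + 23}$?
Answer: $\frac{i \sqrt{9553490}}{5} \approx 618.17 i$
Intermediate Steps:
$B{\left(p \right)} = \frac{2 p}{23 + p}$
$\sqrt{-382137 + K{\left(B{\left(-13 \right)},- \frac{71}{435} \right)}} = \sqrt{-382137 + 2 \left(-13\right) \frac{1}{23 - 13}} = \sqrt{-382137 + 2 \left(-13\right) \frac{1}{10}} = \sqrt{-382137 - \frac{13}{5}} = \sqrt{- \frac{1910698}{5}} = \frac{i \sqrt{9553490}}{5}$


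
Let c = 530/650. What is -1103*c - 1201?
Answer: -136524/65 ≈ -2100.4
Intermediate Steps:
c = 53/65 (c = 530*(1/650) = 53/65 ≈ 0.81538)
-1103*c - 1201 = -1103*53/65 - 1201 = -58459/65 - 1201 = -136524/65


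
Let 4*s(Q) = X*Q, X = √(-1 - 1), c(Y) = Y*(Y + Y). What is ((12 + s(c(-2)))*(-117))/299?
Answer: -108/23 - 18*I*√2/23 ≈ -4.6957 - 1.1068*I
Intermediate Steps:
c(Y) = 2*Y² (c(Y) = Y*(2*Y) = 2*Y²)
X = I*√2 (X = √(-2) = I*√2 ≈ 1.4142*I)
s(Q) = I*Q*√2/4 (s(Q) = ((I*√2)*Q)/4 = (I*Q*√2)/4 = I*Q*√2/4)
((12 + s(c(-2)))*(-117))/299 = ((12 + I*(2*(-2)²)*√2/4)*(-117))/299 = ((12 + I*(2*4)*√2/4)*(-117))*(1/299) = ((12 + (¼)*I*8*√2)*(-117))*(1/299) = ((12 + 2*I*√2)*(-117))*(1/299) = (-1404 - 234*I*√2)*(1/299) = -108/23 - 18*I*√2/23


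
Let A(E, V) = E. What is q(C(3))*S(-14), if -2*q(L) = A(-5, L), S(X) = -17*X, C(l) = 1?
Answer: 595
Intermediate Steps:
q(L) = 5/2 (q(L) = -½*(-5) = 5/2)
q(C(3))*S(-14) = 5*(-17*(-14))/2 = (5/2)*238 = 595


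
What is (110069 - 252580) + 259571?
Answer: 117060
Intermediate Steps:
(110069 - 252580) + 259571 = -142511 + 259571 = 117060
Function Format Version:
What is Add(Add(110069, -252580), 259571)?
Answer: 117060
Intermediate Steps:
Add(Add(110069, -252580), 259571) = Add(-142511, 259571) = 117060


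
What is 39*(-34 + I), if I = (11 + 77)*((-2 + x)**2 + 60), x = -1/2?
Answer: 226044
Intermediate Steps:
x = -1/2 (x = -1*1/2 = -1/2 ≈ -0.50000)
I = 5830 (I = (11 + 77)*((-2 - 1/2)**2 + 60) = 88*((-5/2)**2 + 60) = 88*(25/4 + 60) = 88*(265/4) = 5830)
39*(-34 + I) = 39*(-34 + 5830) = 39*5796 = 226044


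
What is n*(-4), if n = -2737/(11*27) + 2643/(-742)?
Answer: 5631650/110187 ≈ 51.110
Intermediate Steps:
n = -2815825/220374 (n = -2737/297 + 2643*(-1/742) = -2737*1/297 - 2643/742 = -2737/297 - 2643/742 = -2815825/220374 ≈ -12.777)
n*(-4) = -2815825/220374*(-4) = 5631650/110187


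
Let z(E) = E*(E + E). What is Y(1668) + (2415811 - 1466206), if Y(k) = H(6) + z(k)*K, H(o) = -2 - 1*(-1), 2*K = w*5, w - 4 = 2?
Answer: 84416324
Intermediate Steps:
w = 6 (w = 4 + 2 = 6)
K = 15 (K = (6*5)/2 = (½)*30 = 15)
z(E) = 2*E² (z(E) = E*(2*E) = 2*E²)
H(o) = -1 (H(o) = -2 + 1 = -1)
Y(k) = -1 + 30*k² (Y(k) = -1 + (2*k²)*15 = -1 + 30*k²)
Y(1668) + (2415811 - 1466206) = (-1 + 30*1668²) + (2415811 - 1466206) = (-1 + 30*2782224) + 949605 = (-1 + 83466720) + 949605 = 83466719 + 949605 = 84416324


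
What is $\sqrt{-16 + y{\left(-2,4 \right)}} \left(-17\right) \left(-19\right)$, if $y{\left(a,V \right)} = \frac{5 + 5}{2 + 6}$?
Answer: $\frac{323 i \sqrt{59}}{2} \approx 1240.5 i$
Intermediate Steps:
$y{\left(a,V \right)} = \frac{5}{4}$ ($y{\left(a,V \right)} = \frac{10}{8} = 10 \cdot \frac{1}{8} = \frac{5}{4}$)
$\sqrt{-16 + y{\left(-2,4 \right)}} \left(-17\right) \left(-19\right) = \sqrt{-16 + \frac{5}{4}} \left(-17\right) \left(-19\right) = \sqrt{- \frac{59}{4}} \left(-17\right) \left(-19\right) = \frac{i \sqrt{59}}{2} \left(-17\right) \left(-19\right) = - \frac{17 i \sqrt{59}}{2} \left(-19\right) = \frac{323 i \sqrt{59}}{2}$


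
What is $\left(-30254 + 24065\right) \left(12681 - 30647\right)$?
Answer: $111191574$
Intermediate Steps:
$\left(-30254 + 24065\right) \left(12681 - 30647\right) = \left(-6189\right) \left(-17966\right) = 111191574$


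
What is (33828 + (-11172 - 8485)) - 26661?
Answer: -12490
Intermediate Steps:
(33828 + (-11172 - 8485)) - 26661 = (33828 - 19657) - 26661 = 14171 - 26661 = -12490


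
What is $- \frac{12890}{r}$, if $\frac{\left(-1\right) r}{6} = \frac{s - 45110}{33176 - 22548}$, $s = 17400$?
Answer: $- \frac{6849746}{8313} \approx -823.98$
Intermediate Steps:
$r = \frac{41565}{2657}$ ($r = - 6 \frac{17400 - 45110}{33176 - 22548} = - 6 \left(- \frac{27710}{10628}\right) = - 6 \left(\left(-27710\right) \frac{1}{10628}\right) = \left(-6\right) \left(- \frac{13855}{5314}\right) = \frac{41565}{2657} \approx 15.644$)
$- \frac{12890}{r} = - \frac{12890}{\frac{41565}{2657}} = \left(-12890\right) \frac{2657}{41565} = - \frac{6849746}{8313}$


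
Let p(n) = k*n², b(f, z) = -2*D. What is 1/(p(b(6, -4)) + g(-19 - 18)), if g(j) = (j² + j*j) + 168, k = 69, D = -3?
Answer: 1/5390 ≈ 0.00018553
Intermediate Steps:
b(f, z) = 6 (b(f, z) = -2*(-3) = 6)
g(j) = 168 + 2*j² (g(j) = (j² + j²) + 168 = 2*j² + 168 = 168 + 2*j²)
p(n) = 69*n²
1/(p(b(6, -4)) + g(-19 - 18)) = 1/(69*6² + (168 + 2*(-19 - 18)²)) = 1/(69*36 + (168 + 2*(-37)²)) = 1/(2484 + (168 + 2*1369)) = 1/(2484 + (168 + 2738)) = 1/(2484 + 2906) = 1/5390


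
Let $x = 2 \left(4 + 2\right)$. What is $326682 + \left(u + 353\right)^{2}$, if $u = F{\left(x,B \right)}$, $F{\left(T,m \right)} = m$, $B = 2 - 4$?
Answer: $449883$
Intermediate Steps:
$B = -2$ ($B = 2 - 4 = -2$)
$x = 12$ ($x = 2 \cdot 6 = 12$)
$u = -2$
$326682 + \left(u + 353\right)^{2} = 326682 + \left(-2 + 353\right)^{2} = 326682 + 351^{2} = 326682 + 123201 = 449883$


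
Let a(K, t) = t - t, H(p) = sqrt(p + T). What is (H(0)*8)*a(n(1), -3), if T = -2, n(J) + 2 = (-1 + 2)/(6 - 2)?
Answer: 0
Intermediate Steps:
n(J) = -7/4 (n(J) = -2 + (-1 + 2)/(6 - 2) = -2 + 1/4 = -7/4)
H(p) = sqrt(-2 + p) (H(p) = sqrt(p - 2) = sqrt(-2 + p))
a(K, t) = 0
(H(0)*8)*a(n(1), -3) = (sqrt(-2 + 0)*8)*0 = (sqrt(-2)*8)*0 = ((I*sqrt(2))*8)*0 = (8*I*sqrt(2))*0 = 0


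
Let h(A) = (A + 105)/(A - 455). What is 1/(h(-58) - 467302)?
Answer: -513/239725973 ≈ -2.1399e-6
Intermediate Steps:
h(A) = (105 + A)/(-455 + A)
1/(h(-58) - 467302) = 1/((105 - 58)/(-455 - 58) - 467302) = 1/(47/(-513) - 467302) = 1/(-1/513*47 - 467302) = 1/(-47/513 - 467302) = 1/(-239725973/513) = -513/239725973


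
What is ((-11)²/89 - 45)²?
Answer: 15085456/7921 ≈ 1904.5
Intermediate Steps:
((-11)²/89 - 45)² = (121*(1/89) - 45)² = (121/89 - 45)² = (-3884/89)² = 15085456/7921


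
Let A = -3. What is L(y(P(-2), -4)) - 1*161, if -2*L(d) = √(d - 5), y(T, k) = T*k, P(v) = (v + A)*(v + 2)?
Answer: -161 - I*√5/2 ≈ -161.0 - 1.118*I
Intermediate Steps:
P(v) = (-3 + v)*(2 + v) (P(v) = (v - 3)*(v + 2) = (-3 + v)*(2 + v))
L(d) = -√(-5 + d)/2 (L(d) = -√(d - 5)/2 = -√(-5 + d)/2)
L(y(P(-2), -4)) - 1*161 = -√(-5 + (-6 + (-2)² - 1*(-2))*(-4))/2 - 1*161 = -√(-5 + (-6 + 4 + 2)*(-4))/2 - 161 = -√(-5 + 0*(-4))/2 - 161 = -√(-5 + 0)/2 - 161 = -I*√5/2 - 161 = -161 - I*√5/2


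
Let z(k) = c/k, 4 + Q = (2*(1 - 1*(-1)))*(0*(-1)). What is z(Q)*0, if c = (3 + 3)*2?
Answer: 0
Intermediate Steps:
c = 12 (c = 6*2 = 12)
Q = -4 (Q = -4 + (2*(1 - 1*(-1)))*(0*(-1)) = -4 + (2*(1 + 1))*0 = -4 + (2*2)*0 = -4 + 4*0 = -4 + 0 = -4)
z(k) = 12/k
z(Q)*0 = (12/(-4))*0 = (12*(-¼))*0 = -3*0 = 0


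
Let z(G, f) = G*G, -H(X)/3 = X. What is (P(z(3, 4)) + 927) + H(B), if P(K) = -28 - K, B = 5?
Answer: 875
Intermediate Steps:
H(X) = -3*X
z(G, f) = G²
(P(z(3, 4)) + 927) + H(B) = ((-28 - 1*3²) + 927) - 3*5 = ((-28 - 1*9) + 927) - 15 = ((-28 - 9) + 927) - 15 = (-37 + 927) - 15 = 890 - 15 = 875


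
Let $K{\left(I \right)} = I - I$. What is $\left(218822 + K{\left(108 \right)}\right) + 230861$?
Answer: $449683$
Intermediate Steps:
$K{\left(I \right)} = 0$
$\left(218822 + K{\left(108 \right)}\right) + 230861 = \left(218822 + 0\right) + 230861 = 218822 + 230861 = 449683$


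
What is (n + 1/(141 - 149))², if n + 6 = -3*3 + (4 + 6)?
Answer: 1681/64 ≈ 26.266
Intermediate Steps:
n = -5 (n = -6 + (-3*3 + (4 + 6)) = -6 + (-9 + 10) = -6 + 1 = -5)
(n + 1/(141 - 149))² = (-5 + 1/(141 - 149))² = (-5 + 1/(-8))² = (-5 - ⅛)² = (-41/8)² = 1681/64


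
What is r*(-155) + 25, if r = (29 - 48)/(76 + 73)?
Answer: 6670/149 ≈ 44.765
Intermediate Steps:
r = -19/149 ≈ -0.12752
r*(-155) + 25 = -19/149*(-155) + 25 = 2945/149 + 25 = 6670/149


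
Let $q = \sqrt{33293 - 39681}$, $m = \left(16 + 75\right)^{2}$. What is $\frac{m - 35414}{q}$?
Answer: $\frac{27133 i \sqrt{1597}}{3194} \approx 339.48 i$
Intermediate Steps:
$m = 8281$ ($m = 91^{2} = 8281$)
$q = 2 i \sqrt{1597}$ ($q = \sqrt{-6388} = 2 i \sqrt{1597} \approx 79.925 i$)
$\frac{m - 35414}{q} = \frac{8281 - 35414}{2 i \sqrt{1597}} = - 27133 \left(- \frac{i \sqrt{1597}}{3194}\right) = \frac{27133 i \sqrt{1597}}{3194}$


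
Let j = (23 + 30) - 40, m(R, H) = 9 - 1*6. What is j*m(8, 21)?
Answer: 39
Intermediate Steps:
m(R, H) = 3 (m(R, H) = 9 - 6 = 3)
j = 13 (j = 53 - 40 = 13)
j*m(8, 21) = 13*3 = 39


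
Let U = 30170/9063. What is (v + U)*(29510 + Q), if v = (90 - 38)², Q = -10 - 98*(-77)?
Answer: 908979994012/9063 ≈ 1.0030e+8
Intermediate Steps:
U = 30170/9063 (U = 30170*(1/9063) = 30170/9063 ≈ 3.3289)
Q = 7536 (Q = -10 + 7546 = 7536)
v = 2704 (v = 52² = 2704)
(v + U)*(29510 + Q) = (2704 + 30170/9063)*(29510 + 7536) = (24536522/9063)*37046 = 908979994012/9063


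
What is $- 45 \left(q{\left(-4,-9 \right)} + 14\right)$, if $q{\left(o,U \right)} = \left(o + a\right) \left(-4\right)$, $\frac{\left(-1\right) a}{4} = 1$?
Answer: $-2070$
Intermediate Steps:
$a = -4$ ($a = \left(-4\right) 1 = -4$)
$q{\left(o,U \right)} = 16 - 4 o$ ($q{\left(o,U \right)} = \left(o - 4\right) \left(-4\right) = \left(-4 + o\right) \left(-4\right) = 16 - 4 o$)
$- 45 \left(q{\left(-4,-9 \right)} + 14\right) = - 45 \left(\left(16 - -16\right) + 14\right) = - 45 \left(\left(16 + 16\right) + 14\right) = - 45 \left(32 + 14\right) = \left(-45\right) 46 = -2070$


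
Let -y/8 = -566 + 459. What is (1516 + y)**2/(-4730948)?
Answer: -1406596/1182737 ≈ -1.1893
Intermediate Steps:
y = 856 (y = -8*(-566 + 459) = -8*(-107) = 856)
(1516 + y)**2/(-4730948) = (1516 + 856)**2/(-4730948) = 2372**2*(-1/4730948) = 5626384*(-1/4730948) = -1406596/1182737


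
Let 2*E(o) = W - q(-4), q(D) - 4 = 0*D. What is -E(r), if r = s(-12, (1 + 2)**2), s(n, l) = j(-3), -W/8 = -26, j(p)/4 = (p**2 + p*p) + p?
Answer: -102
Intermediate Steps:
j(p) = 4*p + 8*p**2 (j(p) = 4*((p**2 + p*p) + p) = 4*((p**2 + p**2) + p) = 4*(2*p**2 + p) = 4*(p + 2*p**2) = 4*p + 8*p**2)
W = 208 (W = -8*(-26) = 208)
q(D) = 4 (q(D) = 4 + 0*D = 4 + 0 = 4)
s(n, l) = 60 (s(n, l) = 4*(-3)*(1 + 2*(-3)) = 4*(-3)*(1 - 6) = 4*(-3)*(-5) = 60)
r = 60
E(o) = 102 (E(o) = (208 - 1*4)/2 = (208 - 4)/2 = (1/2)*204 = 102)
-E(r) = -1*102 = -102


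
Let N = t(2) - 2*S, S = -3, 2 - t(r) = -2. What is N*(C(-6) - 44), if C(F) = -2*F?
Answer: -320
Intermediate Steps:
t(r) = 4 (t(r) = 2 - 1*(-2) = 2 + 2 = 4)
N = 10 (N = 4 - 2*(-3) = 4 + 6 = 10)
N*(C(-6) - 44) = 10*(-2*(-6) - 44) = 10*(12 - 44) = 10*(-32) = -320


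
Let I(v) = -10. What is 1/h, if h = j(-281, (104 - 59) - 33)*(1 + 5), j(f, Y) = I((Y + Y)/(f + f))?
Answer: -1/60 ≈ -0.016667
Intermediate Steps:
j(f, Y) = -10
h = -60 (h = -10*(1 + 5) = -10*6 = -60)
1/h = 1/(-60) = -1/60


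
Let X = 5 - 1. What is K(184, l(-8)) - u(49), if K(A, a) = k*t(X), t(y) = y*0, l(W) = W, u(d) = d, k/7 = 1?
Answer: -49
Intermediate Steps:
k = 7 (k = 7*1 = 7)
X = 4
t(y) = 0
K(A, a) = 0 (K(A, a) = 7*0 = 0)
K(184, l(-8)) - u(49) = 0 - 1*49 = 0 - 49 = -49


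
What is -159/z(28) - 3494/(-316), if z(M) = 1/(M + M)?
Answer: -1405085/158 ≈ -8892.9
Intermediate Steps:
z(M) = 1/(2*M)
-159/z(28) - 3494/(-316) = -159/((1/2)/28) - 3494/(-316) = -159/((1/2)*(1/28)) - 3494*(-1/316) = -159/1/56 + 1747/158 = -159*56 + 1747/158 = -8904 + 1747/158 = -1405085/158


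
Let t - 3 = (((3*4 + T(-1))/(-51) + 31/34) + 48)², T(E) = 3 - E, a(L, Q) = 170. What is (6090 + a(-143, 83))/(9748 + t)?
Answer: 65129040/126021253 ≈ 0.51681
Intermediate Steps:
t = 24603061/10404 (t = 3 + (((3*4 + (3 - 1*(-1)))/(-51) + 31/34) + 48)² = 3 + (((12 + (3 + 1))*(-1/51) + 31*(1/34)) + 48)² = 3 + (((12 + 4)*(-1/51) + 31/34) + 48)² = 3 + ((16*(-1/51) + 31/34) + 48)² = 3 + ((-16/51 + 31/34) + 48)² = 3 + (61/102 + 48)² = 3 + (4957/102)² = 3 + 24571849/10404 = 24603061/10404 ≈ 2364.8)
(6090 + a(-143, 83))/(9748 + t) = (6090 + 170)/(9748 + 24603061/10404) = 6260/(126021253/10404) = 6260*(10404/126021253) = 65129040/126021253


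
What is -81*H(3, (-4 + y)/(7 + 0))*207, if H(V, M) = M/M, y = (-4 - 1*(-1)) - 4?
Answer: -16767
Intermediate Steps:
y = -7 (y = (-4 + 1) - 4 = -3 - 4 = -7)
H(V, M) = 1
-81*H(3, (-4 + y)/(7 + 0))*207 = -81*1*207 = -81*207 = -16767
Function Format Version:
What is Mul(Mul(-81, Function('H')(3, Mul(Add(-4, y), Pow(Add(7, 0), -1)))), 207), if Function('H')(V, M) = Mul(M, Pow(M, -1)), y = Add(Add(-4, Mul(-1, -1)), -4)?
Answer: -16767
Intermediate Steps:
y = -7 (y = Add(Add(-4, 1), -4) = Add(-3, -4) = -7)
Function('H')(V, M) = 1
Mul(Mul(-81, Function('H')(3, Mul(Add(-4, y), Pow(Add(7, 0), -1)))), 207) = Mul(Mul(-81, 1), 207) = Mul(-81, 207) = -16767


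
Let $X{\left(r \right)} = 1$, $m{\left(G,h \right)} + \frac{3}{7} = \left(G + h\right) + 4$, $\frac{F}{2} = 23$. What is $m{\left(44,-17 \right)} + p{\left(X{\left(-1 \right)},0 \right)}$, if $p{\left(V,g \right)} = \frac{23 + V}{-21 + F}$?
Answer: $\frac{5518}{175} \approx 31.531$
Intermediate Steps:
$F = 46$ ($F = 2 \cdot 23 = 46$)
$m{\left(G,h \right)} = \frac{25}{7} + G + h$ ($m{\left(G,h \right)} = - \frac{3}{7} + \left(\left(G + h\right) + 4\right) = - \frac{3}{7} + \left(4 + G + h\right) = \frac{25}{7} + G + h$)
$p{\left(V,g \right)} = \frac{23}{25} + \frac{V}{25}$ ($p{\left(V,g \right)} = \frac{23 + V}{-21 + 46} = \frac{23 + V}{25} = \left(23 + V\right) \frac{1}{25} = \frac{23}{25} + \frac{V}{25}$)
$m{\left(44,-17 \right)} + p{\left(X{\left(-1 \right)},0 \right)} = \left(\frac{25}{7} + 44 - 17\right) + \left(\frac{23}{25} + \frac{1}{25} \cdot 1\right) = \frac{214}{7} + \left(\frac{23}{25} + \frac{1}{25}\right) = \frac{214}{7} + \frac{24}{25} = \frac{5518}{175}$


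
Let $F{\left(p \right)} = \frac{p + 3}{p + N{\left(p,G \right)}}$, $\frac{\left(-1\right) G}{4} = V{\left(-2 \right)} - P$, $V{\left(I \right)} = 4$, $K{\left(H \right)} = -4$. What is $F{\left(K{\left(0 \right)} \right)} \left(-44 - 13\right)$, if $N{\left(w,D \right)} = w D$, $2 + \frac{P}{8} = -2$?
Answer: $\frac{57}{572} \approx 0.09965$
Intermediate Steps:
$P = -32$ ($P = -16 + 8 \left(-2\right) = -16 - 16 = -32$)
$G = -144$ ($G = - 4 \left(4 - -32\right) = - 4 \left(4 + 32\right) = \left(-4\right) 36 = -144$)
$N{\left(w,D \right)} = D w$
$F{\left(p \right)} = - \frac{3 + p}{143 p}$ ($F{\left(p \right)} = \frac{p + 3}{p - 144 p} = \frac{3 + p}{\left(-143\right) p} = \left(3 + p\right) \left(- \frac{1}{143 p}\right) = - \frac{3 + p}{143 p}$)
$F{\left(K{\left(0 \right)} \right)} \left(-44 - 13\right) = \frac{-3 - -4}{143 \left(-4\right)} \left(-44 - 13\right) = \frac{1}{143} \left(- \frac{1}{4}\right) \left(-3 + 4\right) \left(-57\right) = \frac{1}{143} \left(- \frac{1}{4}\right) 1 \left(-57\right) = \left(- \frac{1}{572}\right) \left(-57\right) = \frac{57}{572}$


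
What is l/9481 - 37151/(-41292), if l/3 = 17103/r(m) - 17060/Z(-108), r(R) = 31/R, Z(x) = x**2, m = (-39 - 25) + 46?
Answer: -11854851343/5285107602 ≈ -2.2431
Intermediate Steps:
m = -18 (m = -64 + 46 = -18)
l = -897834479/30132 (l = 3*(17103/((31/(-18))) - 17060/((-108)**2)) = 3*(17103/((31*(-1/18))) - 17060/11664) = 3*(17103/(-31/18) - 17060*1/11664) = 3*(17103*(-18/31) - 4265/2916) = 3*(-307854/31 - 4265/2916) = 3*(-897834479/90396) = -897834479/30132 ≈ -29797.)
l/9481 - 37151/(-41292) = -897834479/30132/9481 - 37151/(-41292) = -897834479/30132*1/9481 - 37151*(-1/41292) = -897834479/285681492 + 37151/41292 = -11854851343/5285107602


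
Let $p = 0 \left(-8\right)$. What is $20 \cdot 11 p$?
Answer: $0$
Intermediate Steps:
$p = 0$
$20 \cdot 11 p = 20 \cdot 11 \cdot 0 = 220 \cdot 0 = 0$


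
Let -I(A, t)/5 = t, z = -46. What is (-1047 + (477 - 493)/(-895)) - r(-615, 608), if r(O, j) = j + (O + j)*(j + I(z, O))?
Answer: 21592786/895 ≈ 24126.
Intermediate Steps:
I(A, t) = -5*t
r(O, j) = j + (O + j)*(j - 5*O)
(-1047 + (477 - 493)/(-895)) - r(-615, 608) = (-1047 + (477 - 493)/(-895)) - (608 + 608**2 - 5*(-615)**2 - 4*(-615)*608) = (-1047 - 16*(-1/895)) - (608 + 369664 - 5*378225 + 1495680) = (-1047 + 16/895) - (608 + 369664 - 1891125 + 1495680) = -937049/895 - 1*(-25173) = -937049/895 + 25173 = 21592786/895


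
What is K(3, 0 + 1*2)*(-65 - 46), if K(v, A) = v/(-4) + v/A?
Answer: -333/4 ≈ -83.250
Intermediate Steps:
K(v, A) = -v/4 + v/A (K(v, A) = v*(-¼) + v/A = -v/4 + v/A)
K(3, 0 + 1*2)*(-65 - 46) = (-¼*3 + 3/(0 + 1*2))*(-65 - 46) = (-¾ + 3/(0 + 2))*(-111) = (-¾ + 3/2)*(-111) = (¾)*(-111) = -333/4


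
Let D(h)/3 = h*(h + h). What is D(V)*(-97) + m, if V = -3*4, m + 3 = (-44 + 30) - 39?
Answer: -83864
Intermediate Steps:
m = -56 (m = -3 + ((-44 + 30) - 39) = -3 + (-14 - 39) = -3 - 53 = -56)
V = -12
D(h) = 6*h**2 (D(h) = 3*(h*(h + h)) = 3*(h*(2*h)) = 3*(2*h**2) = 6*h**2)
D(V)*(-97) + m = (6*(-12)**2)*(-97) - 56 = (6*144)*(-97) - 56 = 864*(-97) - 56 = -83808 - 56 = -83864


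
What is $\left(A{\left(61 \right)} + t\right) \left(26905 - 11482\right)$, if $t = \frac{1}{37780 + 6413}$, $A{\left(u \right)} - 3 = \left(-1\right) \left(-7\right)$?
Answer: $\frac{2271967271}{14731} \approx 1.5423 \cdot 10^{5}$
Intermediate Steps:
$A{\left(u \right)} = 10$ ($A{\left(u \right)} = 3 - -7 = 3 + 7 = 10$)
$t = \frac{1}{44193} \approx 2.2628 \cdot 10^{-5}$
$\left(A{\left(61 \right)} + t\right) \left(26905 - 11482\right) = \left(10 + \frac{1}{44193}\right) \left(26905 - 11482\right) = \frac{441931}{44193} \cdot 15423 = \frac{2271967271}{14731}$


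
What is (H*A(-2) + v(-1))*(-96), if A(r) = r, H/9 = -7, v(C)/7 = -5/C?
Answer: -15456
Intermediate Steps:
v(C) = -35/C (v(C) = 7*(-5/C) = -35/C)
H = -63 (H = 9*(-7) = -63)
(H*A(-2) + v(-1))*(-96) = (-63*(-2) - 35/(-1))*(-96) = (126 - 35*(-1))*(-96) = (126 + 35)*(-96) = 161*(-96) = -15456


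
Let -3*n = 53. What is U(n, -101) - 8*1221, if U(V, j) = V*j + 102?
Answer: -23645/3 ≈ -7881.7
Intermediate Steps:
n = -53/3 (n = -⅓*53 = -53/3 ≈ -17.667)
U(V, j) = 102 + V*j
U(n, -101) - 8*1221 = (102 - 53/3*(-101)) - 8*1221 = (102 + 5353/3) - 9768 = 5659/3 - 9768 = -23645/3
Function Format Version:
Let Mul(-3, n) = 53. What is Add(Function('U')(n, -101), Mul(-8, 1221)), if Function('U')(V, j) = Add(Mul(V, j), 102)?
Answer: Rational(-23645, 3) ≈ -7881.7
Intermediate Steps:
n = Rational(-53, 3) (n = Mul(Rational(-1, 3), 53) = Rational(-53, 3) ≈ -17.667)
Function('U')(V, j) = Add(102, Mul(V, j))
Add(Function('U')(n, -101), Mul(-8, 1221)) = Add(Add(102, Mul(Rational(-53, 3), -101)), Mul(-8, 1221)) = Add(Add(102, Rational(5353, 3)), -9768) = Add(Rational(5659, 3), -9768) = Rational(-23645, 3)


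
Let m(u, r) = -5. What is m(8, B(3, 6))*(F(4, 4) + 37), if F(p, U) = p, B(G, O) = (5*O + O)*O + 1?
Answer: -205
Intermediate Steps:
B(G, O) = 1 + 6*O² (B(G, O) = (6*O)*O + 1 = 6*O² + 1 = 1 + 6*O²)
m(8, B(3, 6))*(F(4, 4) + 37) = -5*(4 + 37) = -5*41 = -205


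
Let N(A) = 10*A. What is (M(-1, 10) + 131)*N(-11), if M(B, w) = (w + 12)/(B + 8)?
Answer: -103290/7 ≈ -14756.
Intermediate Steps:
M(B, w) = (12 + w)/(8 + B)
(M(-1, 10) + 131)*N(-11) = ((12 + 10)/(8 - 1) + 131)*(10*(-11)) = (22/7 + 131)*(-110) = (939/7)*(-110) = -103290/7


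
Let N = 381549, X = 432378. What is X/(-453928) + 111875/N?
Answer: -57095099261/86597887236 ≈ -0.65931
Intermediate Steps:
X/(-453928) + 111875/N = 432378/(-453928) + 111875/381549 = 432378*(-1/453928) + 111875*(1/381549) = -216189/226964 + 111875/381549 = -57095099261/86597887236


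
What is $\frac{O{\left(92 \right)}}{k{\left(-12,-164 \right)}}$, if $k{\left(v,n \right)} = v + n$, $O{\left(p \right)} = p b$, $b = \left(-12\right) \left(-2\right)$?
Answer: $- \frac{138}{11} \approx -12.545$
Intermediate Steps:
$b = 24$
$O{\left(p \right)} = 24 p$ ($O{\left(p \right)} = p 24 = 24 p$)
$k{\left(v,n \right)} = n + v$
$\frac{O{\left(92 \right)}}{k{\left(-12,-164 \right)}} = \frac{24 \cdot 92}{-164 - 12} = \frac{2208}{-176} = 2208 \left(- \frac{1}{176}\right) = - \frac{138}{11}$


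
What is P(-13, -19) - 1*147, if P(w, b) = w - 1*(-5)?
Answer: -155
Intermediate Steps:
P(w, b) = 5 + w (P(w, b) = w + 5 = 5 + w)
P(-13, -19) - 1*147 = (5 - 13) - 1*147 = -8 - 147 = -155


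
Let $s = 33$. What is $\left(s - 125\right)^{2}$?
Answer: $8464$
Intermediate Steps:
$\left(s - 125\right)^{2} = \left(33 - 125\right)^{2} = \left(-92\right)^{2} = 8464$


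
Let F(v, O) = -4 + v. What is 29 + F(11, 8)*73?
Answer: 540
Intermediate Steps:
29 + F(11, 8)*73 = 29 + (-4 + 11)*73 = 29 + 7*73 = 29 + 511 = 540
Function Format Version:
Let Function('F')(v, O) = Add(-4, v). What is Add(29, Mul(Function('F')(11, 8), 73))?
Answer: 540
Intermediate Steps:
Add(29, Mul(Function('F')(11, 8), 73)) = Add(29, Mul(Add(-4, 11), 73)) = Add(29, Mul(7, 73)) = Add(29, 511) = 540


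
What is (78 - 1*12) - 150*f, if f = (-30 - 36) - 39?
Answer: 15816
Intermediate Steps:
f = -105 (f = -66 - 39 = -105)
(78 - 1*12) - 150*f = (78 - 1*12) - 150*(-105) = (78 - 12) + 15750 = 66 + 15750 = 15816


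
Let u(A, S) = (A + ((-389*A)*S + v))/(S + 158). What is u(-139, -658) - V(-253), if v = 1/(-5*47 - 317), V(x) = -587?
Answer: 3960308213/55200 ≈ 71745.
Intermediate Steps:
v = -1/552 (v = 1/(-235 - 317) = 1/(-552) = -1/552 ≈ -0.0018116)
u(A, S) = (-1/552 + A - 389*A*S)/(158 + S) (u(A, S) = (A + ((-389*A)*S - 1/552))/(S + 158) = (A + (-389*A*S - 1/552))/(158 + S) = (A + (-1/552 - 389*A*S))/(158 + S) = (-1/552 + A - 389*A*S)/(158 + S))
u(-139, -658) - V(-253) = (-1/552 - 139 - 389*(-139)*(-658))/(158 - 658) - 1*(-587) = (-1/552 - 139 - 35578718)/(-500) + 587 = -1/500*(-19639529065/552) + 587 = 3927905813/55200 + 587 = 3960308213/55200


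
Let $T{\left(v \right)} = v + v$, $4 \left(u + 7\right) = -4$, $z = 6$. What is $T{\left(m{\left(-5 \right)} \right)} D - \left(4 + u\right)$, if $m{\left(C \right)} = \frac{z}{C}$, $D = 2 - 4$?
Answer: $\frac{44}{5} \approx 8.8$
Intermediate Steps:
$u = -8$ ($u = -7 + \frac{1}{4} \left(-4\right) = -7 - 1 = -8$)
$D = -2$
$m{\left(C \right)} = \frac{6}{C}$
$T{\left(v \right)} = 2 v$
$T{\left(m{\left(-5 \right)} \right)} D - \left(4 + u\right) = 2 \frac{6}{-5} \left(-2\right) - \left(4 - 8\right) = 2 \cdot 6 \left(- \frac{1}{5}\right) \left(-2\right) - -4 = 2 \left(- \frac{6}{5}\right) \left(-2\right) + 4 = \left(- \frac{12}{5}\right) \left(-2\right) + 4 = \frac{24}{5} + 4 = \frac{44}{5}$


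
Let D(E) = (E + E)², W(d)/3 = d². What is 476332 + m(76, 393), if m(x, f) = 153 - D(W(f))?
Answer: -858761293151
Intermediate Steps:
W(d) = 3*d²
D(E) = 4*E² (D(E) = (2*E)² = 4*E²)
m(x, f) = 153 - 36*f⁴ (m(x, f) = 153 - 4*(3*f²)² = 153 - 4*9*f⁴ = 153 - 36*f⁴)
476332 + m(76, 393) = 476332 + (153 - 36*393⁴) = 476332 + (153 - 36*23854493601) = 476332 + (153 - 858761769636) = 476332 - 858761769483 = -858761293151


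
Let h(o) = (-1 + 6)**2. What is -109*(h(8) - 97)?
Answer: 7848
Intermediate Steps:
h(o) = 25 (h(o) = 5**2 = 25)
-109*(h(8) - 97) = -109*(25 - 97) = -109*(-72) = 7848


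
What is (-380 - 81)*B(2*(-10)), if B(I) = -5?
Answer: 2305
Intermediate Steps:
(-380 - 81)*B(2*(-10)) = (-380 - 81)*(-5) = -461*(-5) = 2305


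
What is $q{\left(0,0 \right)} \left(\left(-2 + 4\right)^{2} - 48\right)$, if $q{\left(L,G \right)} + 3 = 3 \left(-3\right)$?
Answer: $528$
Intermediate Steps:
$q{\left(L,G \right)} = -12$ ($q{\left(L,G \right)} = -3 + 3 \left(-3\right) = -3 - 9 = -12$)
$q{\left(0,0 \right)} \left(\left(-2 + 4\right)^{2} - 48\right) = - 12 \left(\left(-2 + 4\right)^{2} - 48\right) = - 12 \left(2^{2} - 48\right) = - 12 \left(4 - 48\right) = \left(-12\right) \left(-44\right) = 528$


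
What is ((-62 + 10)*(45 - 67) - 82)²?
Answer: 1127844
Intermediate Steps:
((-62 + 10)*(45 - 67) - 82)² = (-52*(-22) - 82)² = (1144 - 82)² = 1062² = 1127844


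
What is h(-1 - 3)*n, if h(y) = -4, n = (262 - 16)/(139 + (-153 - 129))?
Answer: 984/143 ≈ 6.8811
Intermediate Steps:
n = -246/143 (n = 246/(139 - 282) = 246/(-143) = 246*(-1/143) = -246/143 ≈ -1.7203)
h(-1 - 3)*n = -4*(-246/143) = 984/143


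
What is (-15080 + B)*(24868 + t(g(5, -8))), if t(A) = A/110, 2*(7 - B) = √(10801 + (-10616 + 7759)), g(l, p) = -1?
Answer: -41231874967/110 - 2735479*√1986/110 ≈ -3.7594e+8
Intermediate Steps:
B = 7 - √1986 (B = 7 - √(10801 + (-10616 + 7759))/2 = 7 - √(10801 - 2857)/2 = 7 - √1986 ≈ -37.565)
t(A) = A/110 (t(A) = A*(1/110) = A/110)
(-15080 + B)*(24868 + t(g(5, -8))) = (-15080 + (7 - √1986))*(24868 + (1/110)*(-1)) = (-15073 - √1986)*(24868 - 1/110) = (-15073 - √1986)*(2735479/110) = -41231874967/110 - 2735479*√1986/110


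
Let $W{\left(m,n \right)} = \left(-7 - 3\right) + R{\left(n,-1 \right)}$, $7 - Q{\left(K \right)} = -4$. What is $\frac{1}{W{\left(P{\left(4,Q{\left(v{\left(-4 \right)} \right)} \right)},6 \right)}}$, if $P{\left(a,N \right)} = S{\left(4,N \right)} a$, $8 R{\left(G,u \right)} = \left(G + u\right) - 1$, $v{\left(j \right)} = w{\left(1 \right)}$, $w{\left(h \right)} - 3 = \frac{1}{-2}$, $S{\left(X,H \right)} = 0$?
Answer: $- \frac{2}{19} \approx -0.10526$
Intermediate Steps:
$w{\left(h \right)} = \frac{5}{2}$ ($w{\left(h \right)} = 3 + \frac{1}{-2} = 3 - \frac{1}{2} = \frac{5}{2}$)
$v{\left(j \right)} = \frac{5}{2}$
$Q{\left(K \right)} = 11$ ($Q{\left(K \right)} = 7 - -4 = 7 + 4 = 11$)
$R{\left(G,u \right)} = - \frac{1}{8} + \frac{G}{8} + \frac{u}{8}$ ($R{\left(G,u \right)} = \frac{\left(G + u\right) - 1}{8} = \frac{-1 + G + u}{8} = - \frac{1}{8} + \frac{G}{8} + \frac{u}{8}$)
$P{\left(a,N \right)} = 0$ ($P{\left(a,N \right)} = 0 a = 0$)
$W{\left(m,n \right)} = - \frac{41}{4} + \frac{n}{8}$ ($W{\left(m,n \right)} = \left(-7 - 3\right) + \left(- \frac{1}{8} + \frac{n}{8} + \frac{1}{8} \left(-1\right)\right) = -10 - \left(\frac{1}{4} - \frac{n}{8}\right) = -10 + \left(- \frac{1}{4} + \frac{n}{8}\right) = - \frac{41}{4} + \frac{n}{8}$)
$\frac{1}{W{\left(P{\left(4,Q{\left(v{\left(-4 \right)} \right)} \right)},6 \right)}} = \frac{1}{- \frac{41}{4} + \frac{1}{8} \cdot 6} = \frac{1}{- \frac{41}{4} + \frac{3}{4}} = \frac{1}{- \frac{19}{2}} = - \frac{2}{19}$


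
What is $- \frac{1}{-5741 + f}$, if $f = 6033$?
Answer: $- \frac{1}{292} \approx -0.0034247$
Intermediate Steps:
$- \frac{1}{-5741 + f} = - \frac{1}{-5741 + 6033} = - \frac{1}{292}$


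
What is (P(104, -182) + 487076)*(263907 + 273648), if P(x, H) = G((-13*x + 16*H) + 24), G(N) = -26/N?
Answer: 111015980409963/424 ≈ 2.6183e+11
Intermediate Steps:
P(x, H) = -26/(24 - 13*x + 16*H) (P(x, H) = -26/((-13*x + 16*H) + 24) = -26/(24 - 13*x + 16*H))
(P(104, -182) + 487076)*(263907 + 273648) = (26/(-24 - 16*(-182) + 13*104) + 487076)*(263907 + 273648) = (26/(-24 + 2912 + 1352) + 487076)*537555 = (26/4240 + 487076)*537555 = (26*(1/4240) + 487076)*537555 = (13/2120 + 487076)*537555 = (1032601133/2120)*537555 = 111015980409963/424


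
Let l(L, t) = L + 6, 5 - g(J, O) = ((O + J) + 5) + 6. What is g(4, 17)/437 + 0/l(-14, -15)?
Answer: -27/437 ≈ -0.061785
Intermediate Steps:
g(J, O) = -6 - J - O (g(J, O) = 5 - (((O + J) + 5) + 6) = 5 - (((J + O) + 5) + 6) = 5 - ((5 + J + O) + 6) = 5 - (11 + J + O) = 5 + (-11 - J - O) = -6 - J - O)
l(L, t) = 6 + L
g(4, 17)/437 + 0/l(-14, -15) = (-6 - 1*4 - 1*17)/437 + 0/(6 - 14) = (-6 - 4 - 17)*(1/437) + 0/(-8) = -27*1/437 + 0*(-⅛) = -27/437 + 0 = -27/437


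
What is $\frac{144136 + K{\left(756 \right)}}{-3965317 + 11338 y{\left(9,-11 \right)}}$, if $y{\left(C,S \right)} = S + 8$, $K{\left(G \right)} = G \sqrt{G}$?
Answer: $- \frac{144136}{3999331} - \frac{648 \sqrt{21}}{571333} \approx -0.041238$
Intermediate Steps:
$K{\left(G \right)} = G^{\frac{3}{2}}$
$y{\left(C,S \right)} = 8 + S$
$\frac{144136 + K{\left(756 \right)}}{-3965317 + 11338 y{\left(9,-11 \right)}} = \frac{144136 + 756^{\frac{3}{2}}}{-3965317 + 11338 \left(8 - 11\right)} = \frac{144136 + 4536 \sqrt{21}}{-3965317 + 11338 \left(-3\right)} = \frac{144136 + 4536 \sqrt{21}}{-3965317 - 34014} = \frac{144136 + 4536 \sqrt{21}}{-3999331} = \left(144136 + 4536 \sqrt{21}\right) \left(- \frac{1}{3999331}\right) = - \frac{144136}{3999331} - \frac{648 \sqrt{21}}{571333}$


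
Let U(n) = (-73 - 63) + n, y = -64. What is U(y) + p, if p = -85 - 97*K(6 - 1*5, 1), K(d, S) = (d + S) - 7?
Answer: 200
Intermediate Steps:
U(n) = -136 + n
K(d, S) = -7 + S + d (K(d, S) = (S + d) - 7 = -7 + S + d)
p = 400 (p = -85 - 97*(-7 + 1 + (6 - 1*5)) = -85 - 97*(-7 + 1 + (6 - 5)) = -85 - 97*(-7 + 1 + 1) = -85 - 97*(-5) = -85 + 485 = 400)
U(y) + p = (-136 - 64) + 400 = -200 + 400 = 200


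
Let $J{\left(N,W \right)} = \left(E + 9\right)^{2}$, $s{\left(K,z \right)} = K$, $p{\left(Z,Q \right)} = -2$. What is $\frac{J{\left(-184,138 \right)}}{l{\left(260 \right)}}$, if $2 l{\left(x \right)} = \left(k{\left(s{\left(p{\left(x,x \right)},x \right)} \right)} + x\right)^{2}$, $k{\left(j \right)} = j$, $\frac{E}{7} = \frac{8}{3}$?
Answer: $\frac{6889}{299538} \approx 0.022999$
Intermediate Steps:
$E = \frac{56}{3}$ ($E = 7 \cdot \frac{8}{3} = \frac{56}{3} \approx 18.667$)
$J{\left(N,W \right)} = \frac{6889}{9}$ ($J{\left(N,W \right)} = \left(\frac{56}{3} + 9\right)^{2} = \left(\frac{83}{3}\right)^{2} = \frac{6889}{9}$)
$l{\left(x \right)} = \frac{\left(-2 + x\right)^{2}}{2}$
$\frac{J{\left(-184,138 \right)}}{l{\left(260 \right)}} = \frac{6889}{9 \frac{\left(-2 + 260\right)^{2}}{2}} = \frac{6889}{9 \frac{258^{2}}{2}} = \frac{6889}{9 \cdot \frac{1}{2} \cdot 66564} = \frac{6889}{9 \cdot 33282} = \frac{6889}{9} \cdot \frac{1}{33282} = \frac{6889}{299538}$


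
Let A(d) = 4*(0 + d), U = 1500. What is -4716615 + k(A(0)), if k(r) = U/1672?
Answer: -1971544695/418 ≈ -4.7166e+6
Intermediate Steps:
A(d) = 4*d
k(r) = 375/418 (k(r) = 1500/1672 = 1500*(1/1672) = 375/418)
-4716615 + k(A(0)) = -4716615 + 375/418 = -1971544695/418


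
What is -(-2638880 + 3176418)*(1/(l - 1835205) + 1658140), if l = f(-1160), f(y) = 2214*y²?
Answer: -2653727640984486464938/2977323195 ≈ -8.9131e+11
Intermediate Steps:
l = 2979158400 (l = 2214*(-1160)² = 2214*1345600 = 2979158400)
-(-2638880 + 3176418)*(1/(l - 1835205) + 1658140) = -(-2638880 + 3176418)*(1/(2979158400 - 1835205) + 1658140) = -537538*(1/2977323195 + 1658140) = -537538*4936818682557301/2977323195 = -1*2653727640984486464938/2977323195 = -2653727640984486464938/2977323195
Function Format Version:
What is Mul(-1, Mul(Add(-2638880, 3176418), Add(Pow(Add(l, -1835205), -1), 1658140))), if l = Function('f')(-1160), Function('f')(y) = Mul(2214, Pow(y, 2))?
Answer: Rational(-2653727640984486464938, 2977323195) ≈ -8.9131e+11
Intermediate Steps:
l = 2979158400 (l = Mul(2214, Pow(-1160, 2)) = Mul(2214, 1345600) = 2979158400)
Mul(-1, Mul(Add(-2638880, 3176418), Add(Pow(Add(l, -1835205), -1), 1658140))) = Mul(-1, Mul(Add(-2638880, 3176418), Add(Pow(Add(2979158400, -1835205), -1), 1658140))) = Mul(-1, Mul(537538, Add(Pow(2977323195, -1), 1658140))) = Mul(-1, Mul(537538, Add(Rational(1, 2977323195), 1658140))) = Mul(-1, Mul(537538, Rational(4936818682557301, 2977323195))) = Mul(-1, Rational(2653727640984486464938, 2977323195)) = Rational(-2653727640984486464938, 2977323195)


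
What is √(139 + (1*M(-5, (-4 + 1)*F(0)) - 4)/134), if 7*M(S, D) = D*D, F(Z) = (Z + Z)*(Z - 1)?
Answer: √623837/67 ≈ 11.789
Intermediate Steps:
F(Z) = 2*Z*(-1 + Z) (F(Z) = (2*Z)*(-1 + Z) = 2*Z*(-1 + Z))
M(S, D) = D²/7 (M(S, D) = (D*D)/7 = D²/7)
√(139 + (1*M(-5, (-4 + 1)*F(0)) - 4)/134) = √(139 + (1*(((-4 + 1)*(2*0*(-1 + 0)))²/7) - 4)/134) = √(139 + (1*((-6*0*(-1))²/7) - 4)*(1/134)) = √(139 + (1*((-3*0)²/7) - 4)*(1/134)) = √(139 + (1*((⅐)*0²) - 4)*(1/134)) = √(139 + (1*((⅐)*0) - 4)*(1/134)) = √(139 + (1*0 - 4)*(1/134)) = √(139 + (0 - 4)*(1/134)) = √(139 - 4*1/134) = √(139 - 2/67) = √(9311/67) = √623837/67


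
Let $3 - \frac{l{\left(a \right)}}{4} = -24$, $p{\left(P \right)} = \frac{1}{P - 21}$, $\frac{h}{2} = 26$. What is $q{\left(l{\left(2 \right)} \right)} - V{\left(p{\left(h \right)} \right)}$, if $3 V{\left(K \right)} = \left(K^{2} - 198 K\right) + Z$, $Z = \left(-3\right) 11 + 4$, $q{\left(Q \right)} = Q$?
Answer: $\frac{345370}{2883} \approx 119.8$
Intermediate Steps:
$h = 52$ ($h = 2 \cdot 26 = 52$)
$p{\left(P \right)} = \frac{1}{-21 + P}$
$l{\left(a \right)} = 108$ ($l{\left(a \right)} = 12 - -96 = 12 + 96 = 108$)
$Z = -29$ ($Z = -33 + 4 = -29$)
$V{\left(K \right)} = - \frac{29}{3} - 66 K + \frac{K^{2}}{3}$ ($V{\left(K \right)} = \frac{\left(K^{2} - 198 K\right) - 29}{3} = \frac{-29 + K^{2} - 198 K}{3} = - \frac{29}{3} - 66 K + \frac{K^{2}}{3}$)
$q{\left(l{\left(2 \right)} \right)} - V{\left(p{\left(h \right)} \right)} = 108 - \left(- \frac{29}{3} - \frac{66}{-21 + 52} + \frac{\left(\frac{1}{-21 + 52}\right)^{2}}{3}\right) = 108 - \left(- \frac{29}{3} - \frac{66}{31} + \frac{\left(\frac{1}{31}\right)^{2}}{3}\right) = 108 - \left(- \frac{29}{3} - \frac{66}{31} + \frac{1}{3 \cdot 961}\right) = 108 - \left(- \frac{29}{3} - \frac{66}{31} + \frac{1}{3} \cdot \frac{1}{961}\right) = 108 - \left(- \frac{29}{3} - \frac{66}{31} + \frac{1}{2883}\right) = 108 - - \frac{34006}{2883} = 108 + \frac{34006}{2883} = \frac{345370}{2883}$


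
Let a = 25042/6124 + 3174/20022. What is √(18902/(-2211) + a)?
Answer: I*√2195376799595708789742/22591763634 ≈ 2.074*I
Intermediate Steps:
a = 43402375/10217894 (a = 25042*(1/6124) + 3174*(1/20022) = 12521/3062 + 529/3337 = 43402375/10217894 ≈ 4.2477)
√(18902/(-2211) + a) = √(18902/(-2211) + 43402375/10217894) = √(18902*(-1/2211) + 43402375/10217894) = √(-18902/2211 + 43402375/10217894) = √(-97175981263/22591763634) = I*√2195376799595708789742/22591763634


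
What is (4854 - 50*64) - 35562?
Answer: -33908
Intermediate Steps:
(4854 - 50*64) - 35562 = (4854 - 1*3200) - 35562 = (4854 - 3200) - 35562 = 1654 - 35562 = -33908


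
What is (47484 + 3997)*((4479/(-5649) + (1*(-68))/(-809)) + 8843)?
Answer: 693442775315168/1523347 ≈ 4.5521e+8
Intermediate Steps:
(47484 + 3997)*((4479/(-5649) + (1*(-68))/(-809)) + 8843) = 51481*((4479*(-1/5649) - 68*(-1/809)) + 8843) = 51481*((-1493/1883 + 68/809) + 8843) = 51481*(-1079793/1523347 + 8843) = 51481*(13469877728/1523347) = 693442775315168/1523347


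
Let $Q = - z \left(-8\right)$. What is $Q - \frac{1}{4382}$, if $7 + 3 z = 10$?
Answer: $\frac{35055}{4382} \approx 7.9998$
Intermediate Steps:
$z = 1$ ($z = - \frac{7}{3} + \frac{1}{3} \cdot 10 = - \frac{7}{3} + \frac{10}{3} = 1$)
$Q = 8$ ($Q = \left(-1\right) 1 \left(-8\right) = \left(-1\right) \left(-8\right) = 8$)
$Q - \frac{1}{4382} = 8 - \frac{1}{4382} = \frac{35055}{4382}$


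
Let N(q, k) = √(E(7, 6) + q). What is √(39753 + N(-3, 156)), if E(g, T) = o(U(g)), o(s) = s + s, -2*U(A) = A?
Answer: √(39753 + I*√10) ≈ 199.38 + 0.0079*I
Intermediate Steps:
U(A) = -A/2
o(s) = 2*s
E(g, T) = -g (E(g, T) = 2*(-g/2) = -g)
N(q, k) = √(-7 + q) (N(q, k) = √(-1*7 + q) = √(-7 + q))
√(39753 + N(-3, 156)) = √(39753 + √(-7 - 3)) = √(39753 + √(-10)) = √(39753 + I*√10)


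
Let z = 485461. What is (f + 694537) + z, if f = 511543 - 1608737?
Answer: 82804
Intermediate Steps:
f = -1097194
(f + 694537) + z = (-1097194 + 694537) + 485461 = -402657 + 485461 = 82804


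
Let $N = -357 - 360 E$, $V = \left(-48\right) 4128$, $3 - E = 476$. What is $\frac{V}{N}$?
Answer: $- \frac{66048}{56641} \approx -1.1661$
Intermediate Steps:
$E = -473$ ($E = 3 - 476 = -473$)
$V = -198144$
$N = 169923$ ($N = -357 - -170280 = -357 + 170280 = 169923$)
$\frac{V}{N} = - \frac{198144}{169923} = \left(-198144\right) \frac{1}{169923} = - \frac{66048}{56641}$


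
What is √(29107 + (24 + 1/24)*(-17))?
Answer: √4132554/12 ≈ 169.41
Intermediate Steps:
√(29107 + (24 + 1/24)*(-17)) = √(29107 + (577/24)*(-17)) = √(29107 - 9809/24) = √(688759/24) = √4132554/12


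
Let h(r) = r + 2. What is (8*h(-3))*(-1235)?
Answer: 9880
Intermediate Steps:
h(r) = 2 + r
(8*h(-3))*(-1235) = (8*(2 - 3))*(-1235) = (8*(-1))*(-1235) = -8*(-1235) = 9880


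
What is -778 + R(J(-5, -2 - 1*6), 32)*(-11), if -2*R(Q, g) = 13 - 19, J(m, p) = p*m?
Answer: -811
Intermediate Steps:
J(m, p) = m*p
R(Q, g) = 3 (R(Q, g) = -(13 - 19)/2 = -½*(-6) = 3)
-778 + R(J(-5, -2 - 1*6), 32)*(-11) = -778 + 3*(-11) = -778 - 33 = -811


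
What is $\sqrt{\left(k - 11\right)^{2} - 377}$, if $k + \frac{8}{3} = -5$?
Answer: $\frac{i \sqrt{257}}{3} \approx 5.3437 i$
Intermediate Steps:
$k = - \frac{23}{3}$ ($k = - \frac{8}{3} - 5 = - \frac{23}{3} \approx -7.6667$)
$\sqrt{\left(k - 11\right)^{2} - 377} = \sqrt{\left(- \frac{23}{3} - 11\right)^{2} - 377} = \sqrt{\left(- \frac{56}{3}\right)^{2} - 377} = \sqrt{\frac{3136}{9} - 377} = \sqrt{- \frac{257}{9}} = \frac{i \sqrt{257}}{3}$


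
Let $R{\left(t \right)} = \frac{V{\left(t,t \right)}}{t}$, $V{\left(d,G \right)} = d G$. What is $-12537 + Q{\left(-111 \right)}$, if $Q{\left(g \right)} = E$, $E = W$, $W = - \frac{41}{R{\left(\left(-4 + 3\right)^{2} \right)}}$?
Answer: $-12578$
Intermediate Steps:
$V{\left(d,G \right)} = G d$
$R{\left(t \right)} = t$ ($R{\left(t \right)} = \frac{t t}{t} = \frac{t^{2}}{t} = t$)
$W = -41$ ($W = - \frac{41}{\left(-4 + 3\right)^{2}} = - \frac{41}{\left(-1\right)^{2}} = - \frac{41}{1} = \left(-41\right) 1 = -41$)
$E = -41$
$Q{\left(g \right)} = -41$
$-12537 + Q{\left(-111 \right)} = -12537 - 41 = -12578$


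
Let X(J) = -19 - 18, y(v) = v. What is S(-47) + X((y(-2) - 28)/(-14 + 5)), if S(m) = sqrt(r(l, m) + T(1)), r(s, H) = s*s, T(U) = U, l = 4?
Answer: -37 + sqrt(17) ≈ -32.877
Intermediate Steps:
r(s, H) = s**2
S(m) = sqrt(17) (S(m) = sqrt(4**2 + 1) = sqrt(16 + 1) = sqrt(17))
X(J) = -37
S(-47) + X((y(-2) - 28)/(-14 + 5)) = sqrt(17) - 37 = -37 + sqrt(17)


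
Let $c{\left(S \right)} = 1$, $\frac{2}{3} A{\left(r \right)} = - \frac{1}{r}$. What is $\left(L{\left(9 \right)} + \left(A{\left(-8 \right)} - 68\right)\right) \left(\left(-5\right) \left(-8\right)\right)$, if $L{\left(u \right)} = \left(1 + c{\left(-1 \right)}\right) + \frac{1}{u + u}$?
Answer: $- \frac{47345}{18} \approx -2630.3$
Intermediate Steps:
$A{\left(r \right)} = - \frac{3}{2 r}$ ($A{\left(r \right)} = \frac{3 \left(- \frac{1}{r}\right)}{2} = - \frac{3}{2 r}$)
$L{\left(u \right)} = 2 + \frac{1}{2 u}$ ($L{\left(u \right)} = \left(1 + 1\right) + \frac{1}{u + u} = 2 + \frac{1}{2 u}$)
$\left(L{\left(9 \right)} + \left(A{\left(-8 \right)} - 68\right)\right) \left(\left(-5\right) \left(-8\right)\right) = \left(\left(2 + \frac{1}{2 \cdot 9}\right) - \left(68 + \frac{3}{2 \left(-8\right)}\right)\right) \left(\left(-5\right) \left(-8\right)\right) = \left(\left(2 + \frac{1}{2} \cdot \frac{1}{9}\right) - \frac{1085}{16}\right) 40 = \left(\left(2 + \frac{1}{18}\right) + \left(\frac{3}{16} - 68\right)\right) 40 = \left(\frac{37}{18} - \frac{1085}{16}\right) 40 = \left(- \frac{9469}{144}\right) 40 = - \frac{47345}{18}$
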